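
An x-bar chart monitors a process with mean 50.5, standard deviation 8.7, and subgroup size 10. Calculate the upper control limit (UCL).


UCL = 50.5 + 3 * 8.7 / sqrt(10)

58.75


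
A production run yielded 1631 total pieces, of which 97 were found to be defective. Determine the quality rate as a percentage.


Formula: Quality Rate = Good Pieces / Total Pieces * 100
Good pieces = 1631 - 97 = 1534
QR = 1534 / 1631 * 100 = 94.1%

94.1%


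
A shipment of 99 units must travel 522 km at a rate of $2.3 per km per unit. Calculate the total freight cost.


TC = dist * cost * units = 522 * 2.3 * 99 = $118859.40

$118859.40


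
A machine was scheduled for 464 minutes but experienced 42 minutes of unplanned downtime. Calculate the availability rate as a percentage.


Formula: Availability = (Planned Time - Downtime) / Planned Time * 100
Uptime = 464 - 42 = 422 min
Availability = 422 / 464 * 100 = 90.9%

90.9%


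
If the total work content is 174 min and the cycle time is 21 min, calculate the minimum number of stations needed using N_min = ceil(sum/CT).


Formula: N_min = ceil(Sum of Task Times / Cycle Time)
N_min = ceil(174 min / 21 min) = ceil(8.2857)
N_min = 9 stations

9


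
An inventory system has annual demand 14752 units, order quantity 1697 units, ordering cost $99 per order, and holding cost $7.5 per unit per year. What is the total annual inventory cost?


TC = 14752/1697 * 99 + 1697/2 * 7.5

$7224.36


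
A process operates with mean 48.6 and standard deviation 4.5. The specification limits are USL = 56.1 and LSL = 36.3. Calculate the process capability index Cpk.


Cpu = (56.1 - 48.6) / (3 * 4.5) = 0.56
Cpl = (48.6 - 36.3) / (3 * 4.5) = 0.91
Cpk = min(0.56, 0.91) = 0.56

0.56


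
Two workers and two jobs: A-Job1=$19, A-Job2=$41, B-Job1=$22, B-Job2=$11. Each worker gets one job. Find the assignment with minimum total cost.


Option 1: A->1 + B->2 = $19 + $11 = $30
Option 2: A->2 + B->1 = $41 + $22 = $63
Min cost = min($30, $63) = $30

$30


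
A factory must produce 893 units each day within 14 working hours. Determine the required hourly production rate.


Formula: Production Rate = Daily Demand / Available Hours
Rate = 893 units/day / 14 hours/day
Rate = 63.8 units/hour

63.8 units/hour


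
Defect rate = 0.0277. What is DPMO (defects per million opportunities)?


DPMO = defect_rate * 1000000 = 0.0277 * 1000000

27700


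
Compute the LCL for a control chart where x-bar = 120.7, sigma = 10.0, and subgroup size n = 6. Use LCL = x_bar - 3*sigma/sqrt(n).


LCL = 120.7 - 3 * 10.0 / sqrt(6)

108.45


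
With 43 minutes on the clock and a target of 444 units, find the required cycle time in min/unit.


Formula: CT = Available Time / Number of Units
CT = 43 min / 444 units
CT = 0.1 min/unit

0.1 min/unit


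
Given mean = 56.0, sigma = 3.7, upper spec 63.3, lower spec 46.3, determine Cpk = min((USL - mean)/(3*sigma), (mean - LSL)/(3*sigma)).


Cpu = (63.3 - 56.0) / (3 * 3.7) = 0.66
Cpl = (56.0 - 46.3) / (3 * 3.7) = 0.87
Cpk = min(0.66, 0.87) = 0.66

0.66


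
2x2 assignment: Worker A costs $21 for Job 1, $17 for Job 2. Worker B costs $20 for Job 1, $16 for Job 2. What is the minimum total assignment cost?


Option 1: A->1 + B->2 = $21 + $16 = $37
Option 2: A->2 + B->1 = $17 + $20 = $37
Min cost = min($37, $37) = $37

$37


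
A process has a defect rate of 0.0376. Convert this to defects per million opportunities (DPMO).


DPMO = defect_rate * 1000000 = 0.0376 * 1000000

37600


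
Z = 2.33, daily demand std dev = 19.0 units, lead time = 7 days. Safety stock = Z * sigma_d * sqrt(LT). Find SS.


Formula: SS = z * sigma_d * sqrt(LT)
sqrt(LT) = sqrt(7) = 2.6458
SS = 2.33 * 19.0 * 2.6458
SS = 117.1 units

117.1 units


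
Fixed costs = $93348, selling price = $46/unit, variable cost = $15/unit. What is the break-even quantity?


Formula: BEQ = Fixed Costs / (Price - Variable Cost)
Contribution margin = $46 - $15 = $31/unit
BEQ = ceil($93348 / $31/unit) = ceil(3011.23) = 3012 units

3012 units


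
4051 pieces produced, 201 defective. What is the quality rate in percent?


Formula: Quality Rate = Good Pieces / Total Pieces * 100
Good pieces = 4051 - 201 = 3850
QR = 3850 / 4051 * 100 = 95.0%

95.0%


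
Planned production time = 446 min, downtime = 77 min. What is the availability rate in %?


Formula: Availability = (Planned Time - Downtime) / Planned Time * 100
Uptime = 446 - 77 = 369 min
Availability = 369 / 446 * 100 = 82.7%

82.7%


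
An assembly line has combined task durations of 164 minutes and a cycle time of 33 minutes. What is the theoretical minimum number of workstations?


Formula: N_min = ceil(Sum of Task Times / Cycle Time)
N_min = ceil(164 min / 33 min) = ceil(4.9697)
N_min = 5 stations

5


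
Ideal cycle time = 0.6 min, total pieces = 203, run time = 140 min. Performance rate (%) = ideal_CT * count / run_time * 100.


Formula: Performance = (Ideal CT * Total Count) / Run Time * 100
Ideal output time = 0.6 * 203 = 121.8 min
Performance = 121.8 / 140 * 100 = 87.0%

87.0%


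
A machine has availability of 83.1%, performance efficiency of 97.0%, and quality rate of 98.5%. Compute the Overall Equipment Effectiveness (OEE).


Formula: OEE = Availability * Performance * Quality / 10000
A * P = 83.1% * 97.0% / 100 = 80.61%
OEE = 80.61% * 98.5% / 100 = 79.4%

79.4%


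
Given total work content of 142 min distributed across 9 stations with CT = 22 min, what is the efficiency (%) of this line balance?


Formula: Efficiency = Sum of Task Times / (N_stations * CT) * 100
Total station capacity = 9 stations * 22 min = 198 min
Efficiency = 142 / 198 * 100 = 71.7%

71.7%


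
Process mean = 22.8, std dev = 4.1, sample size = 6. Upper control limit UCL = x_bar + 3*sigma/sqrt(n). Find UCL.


UCL = 22.8 + 3 * 4.1 / sqrt(6)

27.82


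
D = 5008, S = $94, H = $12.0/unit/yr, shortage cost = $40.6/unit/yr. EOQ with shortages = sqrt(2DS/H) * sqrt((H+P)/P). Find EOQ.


Formula: EOQ* = sqrt(2DS/H) * sqrt((H+P)/P)
Base EOQ = sqrt(2*5008*94/12.0) = 280.1 units
Correction = sqrt((12.0+40.6)/40.6) = 1.13823
EOQ* = 280.1 * 1.13823 = 318.8 units

318.8 units


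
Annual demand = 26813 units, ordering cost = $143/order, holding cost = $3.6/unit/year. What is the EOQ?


Formula: EOQ = sqrt(2 * D * S / H)
Numerator: 2 * 26813 * 143 = 7668518
2DS/H = 7668518 / 3.6 = 2130143.9
EOQ = sqrt(2130143.9) = 1459.5 units

1459.5 units


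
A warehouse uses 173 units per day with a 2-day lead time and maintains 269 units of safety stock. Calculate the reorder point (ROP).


Formula: ROP = (Daily Demand * Lead Time) + Safety Stock
Demand during lead time = 173 * 2 = 346 units
ROP = 346 + 269 = 615 units

615 units


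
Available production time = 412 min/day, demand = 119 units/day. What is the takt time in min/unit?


Formula: Takt Time = Available Production Time / Customer Demand
Takt = 412 min/day / 119 units/day
Takt = 3.46 min/unit

3.46 min/unit


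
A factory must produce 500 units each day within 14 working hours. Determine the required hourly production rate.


Formula: Production Rate = Daily Demand / Available Hours
Rate = 500 units/day / 14 hours/day
Rate = 35.7 units/hour

35.7 units/hour


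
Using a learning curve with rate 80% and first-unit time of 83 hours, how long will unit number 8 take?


Formula: T_n = T_1 * (learning_rate)^(log2(n)) where learning_rate = rate/100
Doublings = log2(8) = 3
T_n = 83 * 0.8^3
T_n = 83 * 0.512 = 42.5 hours

42.5 hours


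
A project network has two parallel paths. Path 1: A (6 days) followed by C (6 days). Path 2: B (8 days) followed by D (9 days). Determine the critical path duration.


Path 1 = 6 + 6 = 12 days
Path 2 = 8 + 9 = 17 days
Duration = max(12, 17) = 17 days

17 days


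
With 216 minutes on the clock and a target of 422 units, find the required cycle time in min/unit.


Formula: CT = Available Time / Number of Units
CT = 216 min / 422 units
CT = 0.51 min/unit

0.51 min/unit


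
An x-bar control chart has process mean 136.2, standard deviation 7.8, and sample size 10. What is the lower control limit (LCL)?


LCL = 136.2 - 3 * 7.8 / sqrt(10)

128.8


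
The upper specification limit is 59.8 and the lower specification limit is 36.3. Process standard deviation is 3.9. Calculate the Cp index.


Cp = (59.8 - 36.3) / (6 * 3.9)

1.0


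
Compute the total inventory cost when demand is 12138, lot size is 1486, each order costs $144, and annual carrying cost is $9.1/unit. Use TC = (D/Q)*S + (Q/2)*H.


TC = 12138/1486 * 144 + 1486/2 * 9.1

$7937.53


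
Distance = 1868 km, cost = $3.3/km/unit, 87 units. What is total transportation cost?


TC = dist * cost * units = 1868 * 3.3 * 87 = $536302.80

$536302.80


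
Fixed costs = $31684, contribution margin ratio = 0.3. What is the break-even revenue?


Formula: BER = Fixed Costs / Contribution Margin Ratio
BER = $31684 / 0.3
BER = $105613.33 (to the nearest cent)

$105613.33


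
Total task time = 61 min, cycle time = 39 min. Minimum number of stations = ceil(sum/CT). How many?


Formula: N_min = ceil(Sum of Task Times / Cycle Time)
N_min = ceil(61 min / 39 min) = ceil(1.5641)
N_min = 2 stations

2


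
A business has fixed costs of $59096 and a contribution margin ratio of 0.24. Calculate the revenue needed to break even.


Formula: BER = Fixed Costs / Contribution Margin Ratio
BER = $59096 / 0.24
BER = $246233.33 (to the nearest cent)

$246233.33


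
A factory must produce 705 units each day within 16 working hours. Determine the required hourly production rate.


Formula: Production Rate = Daily Demand / Available Hours
Rate = 705 units/day / 16 hours/day
Rate = 44.1 units/hour

44.1 units/hour


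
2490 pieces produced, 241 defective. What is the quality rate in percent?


Formula: Quality Rate = Good Pieces / Total Pieces * 100
Good pieces = 2490 - 241 = 2249
QR = 2249 / 2490 * 100 = 90.3%

90.3%


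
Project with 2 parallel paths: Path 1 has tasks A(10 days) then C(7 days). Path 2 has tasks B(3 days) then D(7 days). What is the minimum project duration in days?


Path 1 = 10 + 7 = 17 days
Path 2 = 3 + 7 = 10 days
Duration = max(17, 10) = 17 days

17 days


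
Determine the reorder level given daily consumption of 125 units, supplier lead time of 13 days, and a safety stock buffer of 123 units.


Formula: ROP = (Daily Demand * Lead Time) + Safety Stock
Demand during lead time = 125 * 13 = 1625 units
ROP = 1625 + 123 = 1748 units

1748 units


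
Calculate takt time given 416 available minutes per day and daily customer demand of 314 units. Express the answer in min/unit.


Formula: Takt Time = Available Production Time / Customer Demand
Takt = 416 min/day / 314 units/day
Takt = 1.32 min/unit

1.32 min/unit


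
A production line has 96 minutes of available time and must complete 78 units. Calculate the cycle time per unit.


Formula: CT = Available Time / Number of Units
CT = 96 min / 78 units
CT = 1.23 min/unit

1.23 min/unit


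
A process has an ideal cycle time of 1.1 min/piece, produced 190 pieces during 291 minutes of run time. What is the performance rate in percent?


Formula: Performance = (Ideal CT * Total Count) / Run Time * 100
Ideal output time = 1.1 * 190 = 209.0 min
Performance = 209.0 / 291 * 100 = 71.8%

71.8%


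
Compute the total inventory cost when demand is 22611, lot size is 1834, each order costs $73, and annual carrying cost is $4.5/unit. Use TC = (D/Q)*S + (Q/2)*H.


TC = 22611/1834 * 73 + 1834/2 * 4.5

$5026.50


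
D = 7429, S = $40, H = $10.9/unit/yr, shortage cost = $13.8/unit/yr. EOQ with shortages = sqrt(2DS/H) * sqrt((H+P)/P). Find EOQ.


Formula: EOQ* = sqrt(2DS/H) * sqrt((H+P)/P)
Base EOQ = sqrt(2*7429*40/10.9) = 233.51 units
Correction = sqrt((10.9+13.8)/13.8) = 1.33785
EOQ* = 233.51 * 1.33785 = 312.4 units

312.4 units


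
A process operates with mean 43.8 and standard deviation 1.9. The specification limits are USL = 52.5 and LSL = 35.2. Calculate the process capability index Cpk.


Cpu = (52.5 - 43.8) / (3 * 1.9) = 1.53
Cpl = (43.8 - 35.2) / (3 * 1.9) = 1.51
Cpk = min(1.53, 1.51) = 1.51

1.51


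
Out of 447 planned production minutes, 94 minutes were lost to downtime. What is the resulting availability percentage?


Formula: Availability = (Planned Time - Downtime) / Planned Time * 100
Uptime = 447 - 94 = 353 min
Availability = 353 / 447 * 100 = 79.0%

79.0%


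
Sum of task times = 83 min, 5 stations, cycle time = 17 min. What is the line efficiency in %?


Formula: Efficiency = Sum of Task Times / (N_stations * CT) * 100
Total station capacity = 5 stations * 17 min = 85 min
Efficiency = 83 / 85 * 100 = 97.6%

97.6%


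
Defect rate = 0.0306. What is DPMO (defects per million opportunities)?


DPMO = defect_rate * 1000000 = 0.0306 * 1000000

30600


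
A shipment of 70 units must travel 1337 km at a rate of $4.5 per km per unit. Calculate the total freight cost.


TC = dist * cost * units = 1337 * 4.5 * 70 = $421155.00

$421155.00


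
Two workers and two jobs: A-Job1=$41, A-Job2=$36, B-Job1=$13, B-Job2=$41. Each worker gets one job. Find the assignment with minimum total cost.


Option 1: A->1 + B->2 = $41 + $41 = $82
Option 2: A->2 + B->1 = $36 + $13 = $49
Min cost = min($82, $49) = $49

$49


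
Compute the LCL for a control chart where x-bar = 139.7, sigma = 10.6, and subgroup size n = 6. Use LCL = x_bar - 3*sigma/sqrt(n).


LCL = 139.7 - 3 * 10.6 / sqrt(6)

126.72


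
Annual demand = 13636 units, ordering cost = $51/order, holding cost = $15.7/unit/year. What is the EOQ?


Formula: EOQ = sqrt(2 * D * S / H)
Numerator: 2 * 13636 * 51 = 1390872
2DS/H = 1390872 / 15.7 = 88590.6
EOQ = sqrt(88590.6) = 297.6 units

297.6 units


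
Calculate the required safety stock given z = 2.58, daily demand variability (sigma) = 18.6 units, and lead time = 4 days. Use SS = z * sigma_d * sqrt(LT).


Formula: SS = z * sigma_d * sqrt(LT)
sqrt(LT) = sqrt(4) = 2.0
SS = 2.58 * 18.6 * 2.0
SS = 96.0 units

96.0 units


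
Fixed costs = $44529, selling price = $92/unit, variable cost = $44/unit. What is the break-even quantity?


Formula: BEQ = Fixed Costs / (Price - Variable Cost)
Contribution margin = $92 - $44 = $48/unit
BEQ = ceil($44529 / $48/unit) = ceil(927.69) = 928 units

928 units


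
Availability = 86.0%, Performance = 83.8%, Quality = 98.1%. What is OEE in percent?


Formula: OEE = Availability * Performance * Quality / 10000
A * P = 86.0% * 83.8% / 100 = 72.07%
OEE = 72.07% * 98.1% / 100 = 70.7%

70.7%


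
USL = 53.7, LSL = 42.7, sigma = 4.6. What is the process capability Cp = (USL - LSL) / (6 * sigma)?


Cp = (53.7 - 42.7) / (6 * 4.6)

0.4


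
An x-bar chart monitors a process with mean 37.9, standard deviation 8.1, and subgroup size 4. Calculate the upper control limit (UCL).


UCL = 37.9 + 3 * 8.1 / sqrt(4)

50.05


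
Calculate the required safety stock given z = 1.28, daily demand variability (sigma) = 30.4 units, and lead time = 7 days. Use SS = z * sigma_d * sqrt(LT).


Formula: SS = z * sigma_d * sqrt(LT)
sqrt(LT) = sqrt(7) = 2.6458
SS = 1.28 * 30.4 * 2.6458
SS = 103.0 units

103.0 units


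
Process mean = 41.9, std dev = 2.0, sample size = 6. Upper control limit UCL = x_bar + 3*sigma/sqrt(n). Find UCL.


UCL = 41.9 + 3 * 2.0 / sqrt(6)

44.35


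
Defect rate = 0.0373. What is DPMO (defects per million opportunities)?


DPMO = defect_rate * 1000000 = 0.0373 * 1000000

37300


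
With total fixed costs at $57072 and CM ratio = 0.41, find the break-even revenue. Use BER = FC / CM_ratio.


Formula: BER = Fixed Costs / Contribution Margin Ratio
BER = $57072 / 0.41
BER = $139200.00 (to the nearest cent)

$139200.00


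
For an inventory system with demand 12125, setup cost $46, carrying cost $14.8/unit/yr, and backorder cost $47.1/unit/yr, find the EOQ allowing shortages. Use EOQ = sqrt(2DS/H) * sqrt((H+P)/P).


Formula: EOQ* = sqrt(2DS/H) * sqrt((H+P)/P)
Base EOQ = sqrt(2*12125*46/14.8) = 274.54 units
Correction = sqrt((14.8+47.1)/47.1) = 1.1464
EOQ* = 274.54 * 1.1464 = 314.7 units

314.7 units


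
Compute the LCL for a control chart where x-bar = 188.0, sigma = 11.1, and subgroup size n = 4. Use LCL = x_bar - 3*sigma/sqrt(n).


LCL = 188.0 - 3 * 11.1 / sqrt(4)

171.35


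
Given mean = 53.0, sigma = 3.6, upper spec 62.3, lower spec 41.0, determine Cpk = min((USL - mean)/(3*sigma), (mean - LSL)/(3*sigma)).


Cpu = (62.3 - 53.0) / (3 * 3.6) = 0.86
Cpl = (53.0 - 41.0) / (3 * 3.6) = 1.11
Cpk = min(0.86, 1.11) = 0.86

0.86


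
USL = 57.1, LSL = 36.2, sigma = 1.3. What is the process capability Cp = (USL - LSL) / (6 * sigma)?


Cp = (57.1 - 36.2) / (6 * 1.3)

2.68


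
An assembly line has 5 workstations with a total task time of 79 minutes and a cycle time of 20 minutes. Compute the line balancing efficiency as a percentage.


Formula: Efficiency = Sum of Task Times / (N_stations * CT) * 100
Total station capacity = 5 stations * 20 min = 100 min
Efficiency = 79 / 100 * 100 = 79.0%

79.0%


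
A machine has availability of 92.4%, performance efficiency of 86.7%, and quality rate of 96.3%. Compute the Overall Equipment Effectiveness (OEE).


Formula: OEE = Availability * Performance * Quality / 10000
A * P = 92.4% * 86.7% / 100 = 80.11%
OEE = 80.11% * 96.3% / 100 = 77.1%

77.1%


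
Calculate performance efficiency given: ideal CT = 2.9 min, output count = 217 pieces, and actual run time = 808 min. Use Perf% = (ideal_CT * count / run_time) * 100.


Formula: Performance = (Ideal CT * Total Count) / Run Time * 100
Ideal output time = 2.9 * 217 = 629.3 min
Performance = 629.3 / 808 * 100 = 77.9%

77.9%


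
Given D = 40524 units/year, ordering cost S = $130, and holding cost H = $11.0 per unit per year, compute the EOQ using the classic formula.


Formula: EOQ = sqrt(2 * D * S / H)
Numerator: 2 * 40524 * 130 = 10536240
2DS/H = 10536240 / 11.0 = 957840.0
EOQ = sqrt(957840.0) = 978.7 units

978.7 units


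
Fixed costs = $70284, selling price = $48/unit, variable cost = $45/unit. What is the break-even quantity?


Formula: BEQ = Fixed Costs / (Price - Variable Cost)
Contribution margin = $48 - $45 = $3/unit
BEQ = ceil($70284 / $3/unit) = ceil(23428.0) = 23428 units

23428 units


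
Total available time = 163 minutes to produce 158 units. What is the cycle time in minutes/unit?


Formula: CT = Available Time / Number of Units
CT = 163 min / 158 units
CT = 1.03 min/unit

1.03 min/unit


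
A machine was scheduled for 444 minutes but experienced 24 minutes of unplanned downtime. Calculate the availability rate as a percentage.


Formula: Availability = (Planned Time - Downtime) / Planned Time * 100
Uptime = 444 - 24 = 420 min
Availability = 420 / 444 * 100 = 94.6%

94.6%


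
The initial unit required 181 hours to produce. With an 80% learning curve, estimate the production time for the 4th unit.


Formula: T_n = T_1 * (learning_rate)^(log2(n)) where learning_rate = rate/100
Doublings = log2(4) = 2
T_n = 181 * 0.8^2
T_n = 181 * 0.64 = 115.8 hours

115.8 hours


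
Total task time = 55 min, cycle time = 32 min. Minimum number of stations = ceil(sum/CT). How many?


Formula: N_min = ceil(Sum of Task Times / Cycle Time)
N_min = ceil(55 min / 32 min) = ceil(1.7188)
N_min = 2 stations

2


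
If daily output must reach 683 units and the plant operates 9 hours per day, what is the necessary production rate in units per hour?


Formula: Production Rate = Daily Demand / Available Hours
Rate = 683 units/day / 9 hours/day
Rate = 75.9 units/hour

75.9 units/hour


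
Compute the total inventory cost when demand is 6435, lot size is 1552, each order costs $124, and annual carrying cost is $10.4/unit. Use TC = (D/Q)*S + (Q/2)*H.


TC = 6435/1552 * 124 + 1552/2 * 10.4

$8584.54


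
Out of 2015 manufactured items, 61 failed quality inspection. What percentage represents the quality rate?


Formula: Quality Rate = Good Pieces / Total Pieces * 100
Good pieces = 2015 - 61 = 1954
QR = 1954 / 2015 * 100 = 97.0%

97.0%


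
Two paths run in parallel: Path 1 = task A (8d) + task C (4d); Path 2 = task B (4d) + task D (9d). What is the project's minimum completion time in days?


Path 1 = 8 + 4 = 12 days
Path 2 = 4 + 9 = 13 days
Duration = max(12, 13) = 13 days

13 days


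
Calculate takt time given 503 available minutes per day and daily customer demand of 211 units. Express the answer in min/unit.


Formula: Takt Time = Available Production Time / Customer Demand
Takt = 503 min/day / 211 units/day
Takt = 2.38 min/unit

2.38 min/unit


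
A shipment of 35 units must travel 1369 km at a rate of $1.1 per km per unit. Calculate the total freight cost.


TC = dist * cost * units = 1369 * 1.1 * 35 = $52706.50

$52706.50


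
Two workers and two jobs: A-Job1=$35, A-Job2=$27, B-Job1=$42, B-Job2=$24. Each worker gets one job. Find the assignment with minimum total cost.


Option 1: A->1 + B->2 = $35 + $24 = $59
Option 2: A->2 + B->1 = $27 + $42 = $69
Min cost = min($59, $69) = $59

$59


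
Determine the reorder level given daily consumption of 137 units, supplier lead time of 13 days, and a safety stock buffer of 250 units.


Formula: ROP = (Daily Demand * Lead Time) + Safety Stock
Demand during lead time = 137 * 13 = 1781 units
ROP = 1781 + 250 = 2031 units

2031 units


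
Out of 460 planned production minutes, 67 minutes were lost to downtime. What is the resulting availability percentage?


Formula: Availability = (Planned Time - Downtime) / Planned Time * 100
Uptime = 460 - 67 = 393 min
Availability = 393 / 460 * 100 = 85.4%

85.4%


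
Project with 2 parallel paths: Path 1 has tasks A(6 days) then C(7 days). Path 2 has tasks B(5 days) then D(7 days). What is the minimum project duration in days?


Path 1 = 6 + 7 = 13 days
Path 2 = 5 + 7 = 12 days
Duration = max(13, 12) = 13 days

13 days


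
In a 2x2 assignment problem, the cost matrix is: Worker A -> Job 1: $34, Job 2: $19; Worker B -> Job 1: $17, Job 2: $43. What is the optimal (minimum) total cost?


Option 1: A->1 + B->2 = $34 + $43 = $77
Option 2: A->2 + B->1 = $19 + $17 = $36
Min cost = min($77, $36) = $36

$36


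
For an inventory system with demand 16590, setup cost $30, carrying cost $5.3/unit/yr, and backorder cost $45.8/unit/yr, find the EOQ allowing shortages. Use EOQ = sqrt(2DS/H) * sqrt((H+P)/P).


Formula: EOQ* = sqrt(2DS/H) * sqrt((H+P)/P)
Base EOQ = sqrt(2*16590*30/5.3) = 433.37 units
Correction = sqrt((5.3+45.8)/45.8) = 1.05628
EOQ* = 433.37 * 1.05628 = 457.8 units

457.8 units


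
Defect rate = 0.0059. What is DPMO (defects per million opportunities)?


DPMO = defect_rate * 1000000 = 0.0059 * 1000000

5900


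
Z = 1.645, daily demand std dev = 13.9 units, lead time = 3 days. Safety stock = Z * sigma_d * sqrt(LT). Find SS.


Formula: SS = z * sigma_d * sqrt(LT)
sqrt(LT) = sqrt(3) = 1.7321
SS = 1.645 * 13.9 * 1.7321
SS = 39.6 units

39.6 units


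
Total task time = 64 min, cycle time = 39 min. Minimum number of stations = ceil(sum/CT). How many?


Formula: N_min = ceil(Sum of Task Times / Cycle Time)
N_min = ceil(64 min / 39 min) = ceil(1.641)
N_min = 2 stations

2


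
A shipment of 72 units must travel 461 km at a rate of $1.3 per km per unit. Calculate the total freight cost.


TC = dist * cost * units = 461 * 1.3 * 72 = $43149.60

$43149.60


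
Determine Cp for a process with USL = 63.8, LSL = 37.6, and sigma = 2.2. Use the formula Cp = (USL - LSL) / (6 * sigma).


Cp = (63.8 - 37.6) / (6 * 2.2)

1.98


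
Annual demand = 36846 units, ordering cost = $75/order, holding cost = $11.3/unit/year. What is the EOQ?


Formula: EOQ = sqrt(2 * D * S / H)
Numerator: 2 * 36846 * 75 = 5526900
2DS/H = 5526900 / 11.3 = 489106.2
EOQ = sqrt(489106.2) = 699.4 units

699.4 units


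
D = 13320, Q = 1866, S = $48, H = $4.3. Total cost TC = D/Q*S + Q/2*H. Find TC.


TC = 13320/1866 * 48 + 1866/2 * 4.3

$4354.54


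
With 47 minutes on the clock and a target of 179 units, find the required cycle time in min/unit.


Formula: CT = Available Time / Number of Units
CT = 47 min / 179 units
CT = 0.26 min/unit

0.26 min/unit


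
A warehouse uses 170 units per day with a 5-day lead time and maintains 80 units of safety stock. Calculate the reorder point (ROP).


Formula: ROP = (Daily Demand * Lead Time) + Safety Stock
Demand during lead time = 170 * 5 = 850 units
ROP = 850 + 80 = 930 units

930 units


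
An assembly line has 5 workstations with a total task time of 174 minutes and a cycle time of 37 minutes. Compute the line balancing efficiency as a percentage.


Formula: Efficiency = Sum of Task Times / (N_stations * CT) * 100
Total station capacity = 5 stations * 37 min = 185 min
Efficiency = 174 / 185 * 100 = 94.1%

94.1%


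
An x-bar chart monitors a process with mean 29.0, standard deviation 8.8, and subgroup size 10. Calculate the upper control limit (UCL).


UCL = 29.0 + 3 * 8.8 / sqrt(10)

37.35


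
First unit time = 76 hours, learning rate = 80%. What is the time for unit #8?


Formula: T_n = T_1 * (learning_rate)^(log2(n)) where learning_rate = rate/100
Doublings = log2(8) = 3
T_n = 76 * 0.8^3
T_n = 76 * 0.512 = 38.9 hours

38.9 hours


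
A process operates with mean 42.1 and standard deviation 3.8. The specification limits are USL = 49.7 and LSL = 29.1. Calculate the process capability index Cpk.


Cpu = (49.7 - 42.1) / (3 * 3.8) = 0.67
Cpl = (42.1 - 29.1) / (3 * 3.8) = 1.14
Cpk = min(0.67, 1.14) = 0.67

0.67


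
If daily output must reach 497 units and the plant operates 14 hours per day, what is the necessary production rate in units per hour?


Formula: Production Rate = Daily Demand / Available Hours
Rate = 497 units/day / 14 hours/day
Rate = 35.5 units/hour

35.5 units/hour


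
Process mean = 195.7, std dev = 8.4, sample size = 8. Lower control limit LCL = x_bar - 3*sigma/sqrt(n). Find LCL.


LCL = 195.7 - 3 * 8.4 / sqrt(8)

186.79


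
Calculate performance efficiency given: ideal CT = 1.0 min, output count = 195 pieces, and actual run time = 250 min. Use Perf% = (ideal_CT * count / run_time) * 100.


Formula: Performance = (Ideal CT * Total Count) / Run Time * 100
Ideal output time = 1.0 * 195 = 195.0 min
Performance = 195.0 / 250 * 100 = 78.0%

78.0%


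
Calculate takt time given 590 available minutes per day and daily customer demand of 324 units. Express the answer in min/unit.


Formula: Takt Time = Available Production Time / Customer Demand
Takt = 590 min/day / 324 units/day
Takt = 1.82 min/unit

1.82 min/unit


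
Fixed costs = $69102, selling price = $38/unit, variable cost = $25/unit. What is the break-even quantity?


Formula: BEQ = Fixed Costs / (Price - Variable Cost)
Contribution margin = $38 - $25 = $13/unit
BEQ = ceil($69102 / $13/unit) = ceil(5315.54) = 5316 units

5316 units


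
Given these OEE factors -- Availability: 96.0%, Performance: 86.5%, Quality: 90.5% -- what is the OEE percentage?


Formula: OEE = Availability * Performance * Quality / 10000
A * P = 96.0% * 86.5% / 100 = 83.04%
OEE = 83.04% * 90.5% / 100 = 75.2%

75.2%


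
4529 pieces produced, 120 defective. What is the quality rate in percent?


Formula: Quality Rate = Good Pieces / Total Pieces * 100
Good pieces = 4529 - 120 = 4409
QR = 4409 / 4529 * 100 = 97.4%

97.4%


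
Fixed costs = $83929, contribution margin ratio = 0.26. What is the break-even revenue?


Formula: BER = Fixed Costs / Contribution Margin Ratio
BER = $83929 / 0.26
BER = $322803.85 (to the nearest cent)

$322803.85


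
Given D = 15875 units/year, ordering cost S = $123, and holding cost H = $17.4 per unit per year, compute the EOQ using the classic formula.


Formula: EOQ = sqrt(2 * D * S / H)
Numerator: 2 * 15875 * 123 = 3905250
2DS/H = 3905250 / 17.4 = 224439.7
EOQ = sqrt(224439.7) = 473.8 units

473.8 units


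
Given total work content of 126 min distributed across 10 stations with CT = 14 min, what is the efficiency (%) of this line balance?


Formula: Efficiency = Sum of Task Times / (N_stations * CT) * 100
Total station capacity = 10 stations * 14 min = 140 min
Efficiency = 126 / 140 * 100 = 90.0%

90.0%


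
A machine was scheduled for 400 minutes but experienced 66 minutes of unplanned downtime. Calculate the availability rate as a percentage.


Formula: Availability = (Planned Time - Downtime) / Planned Time * 100
Uptime = 400 - 66 = 334 min
Availability = 334 / 400 * 100 = 83.5%

83.5%


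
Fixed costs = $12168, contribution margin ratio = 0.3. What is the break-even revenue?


Formula: BER = Fixed Costs / Contribution Margin Ratio
BER = $12168 / 0.3
BER = $40560.00 (to the nearest cent)

$40560.00


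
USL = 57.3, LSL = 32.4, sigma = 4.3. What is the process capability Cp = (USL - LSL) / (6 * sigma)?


Cp = (57.3 - 32.4) / (6 * 4.3)

0.97


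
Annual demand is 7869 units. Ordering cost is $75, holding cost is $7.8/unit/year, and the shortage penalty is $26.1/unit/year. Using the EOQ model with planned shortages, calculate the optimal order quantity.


Formula: EOQ* = sqrt(2DS/H) * sqrt((H+P)/P)
Base EOQ = sqrt(2*7869*75/7.8) = 389.01 units
Correction = sqrt((7.8+26.1)/26.1) = 1.13967
EOQ* = 389.01 * 1.13967 = 443.3 units

443.3 units


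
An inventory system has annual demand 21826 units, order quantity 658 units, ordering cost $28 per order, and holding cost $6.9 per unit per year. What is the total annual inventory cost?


TC = 21826/658 * 28 + 658/2 * 6.9

$3198.87


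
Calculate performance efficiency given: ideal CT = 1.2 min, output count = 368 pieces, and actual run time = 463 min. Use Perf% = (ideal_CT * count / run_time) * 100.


Formula: Performance = (Ideal CT * Total Count) / Run Time * 100
Ideal output time = 1.2 * 368 = 441.6 min
Performance = 441.6 / 463 * 100 = 95.4%

95.4%


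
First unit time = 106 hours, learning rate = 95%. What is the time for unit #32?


Formula: T_n = T_1 * (learning_rate)^(log2(n)) where learning_rate = rate/100
Doublings = log2(32) = 5
T_n = 106 * 0.95^5
T_n = 106 * 0.7738 = 82.0 hours

82.0 hours


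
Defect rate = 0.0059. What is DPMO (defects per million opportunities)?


DPMO = defect_rate * 1000000 = 0.0059 * 1000000

5900


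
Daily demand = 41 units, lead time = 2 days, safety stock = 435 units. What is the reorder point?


Formula: ROP = (Daily Demand * Lead Time) + Safety Stock
Demand during lead time = 41 * 2 = 82 units
ROP = 82 + 435 = 517 units

517 units


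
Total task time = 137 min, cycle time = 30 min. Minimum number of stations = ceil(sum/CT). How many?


Formula: N_min = ceil(Sum of Task Times / Cycle Time)
N_min = ceil(137 min / 30 min) = ceil(4.5667)
N_min = 5 stations

5


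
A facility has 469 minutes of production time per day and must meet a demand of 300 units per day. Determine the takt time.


Formula: Takt Time = Available Production Time / Customer Demand
Takt = 469 min/day / 300 units/day
Takt = 1.56 min/unit

1.56 min/unit


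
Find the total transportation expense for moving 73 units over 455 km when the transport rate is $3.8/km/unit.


TC = dist * cost * units = 455 * 3.8 * 73 = $126217.00

$126217.00


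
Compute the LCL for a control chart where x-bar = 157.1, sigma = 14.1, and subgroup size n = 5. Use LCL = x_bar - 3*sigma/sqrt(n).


LCL = 157.1 - 3 * 14.1 / sqrt(5)

138.18


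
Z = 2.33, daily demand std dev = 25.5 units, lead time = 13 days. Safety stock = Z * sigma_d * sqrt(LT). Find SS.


Formula: SS = z * sigma_d * sqrt(LT)
sqrt(LT) = sqrt(13) = 3.6056
SS = 2.33 * 25.5 * 3.6056
SS = 214.2 units

214.2 units


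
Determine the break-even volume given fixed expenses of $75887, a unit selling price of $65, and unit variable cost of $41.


Formula: BEQ = Fixed Costs / (Price - Variable Cost)
Contribution margin = $65 - $41 = $24/unit
BEQ = ceil($75887 / $24/unit) = ceil(3161.96) = 3162 units

3162 units


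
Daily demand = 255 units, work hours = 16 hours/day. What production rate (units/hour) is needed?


Formula: Production Rate = Daily Demand / Available Hours
Rate = 255 units/day / 16 hours/day
Rate = 15.9 units/hour

15.9 units/hour


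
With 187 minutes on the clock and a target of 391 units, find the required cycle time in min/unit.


Formula: CT = Available Time / Number of Units
CT = 187 min / 391 units
CT = 0.48 min/unit

0.48 min/unit


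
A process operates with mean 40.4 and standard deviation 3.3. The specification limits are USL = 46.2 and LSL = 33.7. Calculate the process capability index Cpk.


Cpu = (46.2 - 40.4) / (3 * 3.3) = 0.59
Cpl = (40.4 - 33.7) / (3 * 3.3) = 0.68
Cpk = min(0.59, 0.68) = 0.59

0.59


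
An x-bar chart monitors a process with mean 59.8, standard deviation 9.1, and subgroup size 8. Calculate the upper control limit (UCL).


UCL = 59.8 + 3 * 9.1 / sqrt(8)

69.45


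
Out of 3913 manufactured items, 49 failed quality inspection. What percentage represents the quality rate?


Formula: Quality Rate = Good Pieces / Total Pieces * 100
Good pieces = 3913 - 49 = 3864
QR = 3864 / 3913 * 100 = 98.7%

98.7%


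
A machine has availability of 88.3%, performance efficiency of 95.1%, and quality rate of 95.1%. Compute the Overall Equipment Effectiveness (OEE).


Formula: OEE = Availability * Performance * Quality / 10000
A * P = 88.3% * 95.1% / 100 = 83.97%
OEE = 83.97% * 95.1% / 100 = 79.9%

79.9%


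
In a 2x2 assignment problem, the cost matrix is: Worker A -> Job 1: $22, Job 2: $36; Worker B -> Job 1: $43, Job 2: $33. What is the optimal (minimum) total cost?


Option 1: A->1 + B->2 = $22 + $33 = $55
Option 2: A->2 + B->1 = $36 + $43 = $79
Min cost = min($55, $79) = $55

$55


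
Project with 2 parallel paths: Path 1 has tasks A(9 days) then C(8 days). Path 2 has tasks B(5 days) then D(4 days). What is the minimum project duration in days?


Path 1 = 9 + 8 = 17 days
Path 2 = 5 + 4 = 9 days
Duration = max(17, 9) = 17 days

17 days


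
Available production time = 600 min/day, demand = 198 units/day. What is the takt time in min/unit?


Formula: Takt Time = Available Production Time / Customer Demand
Takt = 600 min/day / 198 units/day
Takt = 3.03 min/unit

3.03 min/unit


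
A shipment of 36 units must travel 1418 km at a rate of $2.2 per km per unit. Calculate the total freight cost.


TC = dist * cost * units = 1418 * 2.2 * 36 = $112305.60

$112305.60


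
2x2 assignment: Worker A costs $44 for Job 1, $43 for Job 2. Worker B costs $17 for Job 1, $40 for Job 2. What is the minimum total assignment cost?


Option 1: A->1 + B->2 = $44 + $40 = $84
Option 2: A->2 + B->1 = $43 + $17 = $60
Min cost = min($84, $60) = $60

$60


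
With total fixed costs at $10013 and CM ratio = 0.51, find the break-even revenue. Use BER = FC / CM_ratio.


Formula: BER = Fixed Costs / Contribution Margin Ratio
BER = $10013 / 0.51
BER = $19633.33 (to the nearest cent)

$19633.33


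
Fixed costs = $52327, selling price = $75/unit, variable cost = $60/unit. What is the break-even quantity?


Formula: BEQ = Fixed Costs / (Price - Variable Cost)
Contribution margin = $75 - $60 = $15/unit
BEQ = ceil($52327 / $15/unit) = ceil(3488.47) = 3489 units

3489 units


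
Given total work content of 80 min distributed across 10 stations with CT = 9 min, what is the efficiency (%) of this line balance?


Formula: Efficiency = Sum of Task Times / (N_stations * CT) * 100
Total station capacity = 10 stations * 9 min = 90 min
Efficiency = 80 / 90 * 100 = 88.9%

88.9%


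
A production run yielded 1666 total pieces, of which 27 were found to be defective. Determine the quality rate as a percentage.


Formula: Quality Rate = Good Pieces / Total Pieces * 100
Good pieces = 1666 - 27 = 1639
QR = 1639 / 1666 * 100 = 98.4%

98.4%


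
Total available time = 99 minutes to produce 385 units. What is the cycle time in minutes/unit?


Formula: CT = Available Time / Number of Units
CT = 99 min / 385 units
CT = 0.26 min/unit

0.26 min/unit


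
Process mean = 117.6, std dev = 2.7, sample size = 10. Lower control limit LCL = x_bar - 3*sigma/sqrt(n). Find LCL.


LCL = 117.6 - 3 * 2.7 / sqrt(10)

115.04


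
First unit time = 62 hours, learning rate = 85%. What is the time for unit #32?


Formula: T_n = T_1 * (learning_rate)^(log2(n)) where learning_rate = rate/100
Doublings = log2(32) = 5
T_n = 62 * 0.85^5
T_n = 62 * 0.4437 = 27.5 hours

27.5 hours


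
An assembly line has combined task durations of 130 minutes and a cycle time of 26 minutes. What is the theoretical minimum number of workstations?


Formula: N_min = ceil(Sum of Task Times / Cycle Time)
N_min = ceil(130 min / 26 min) = ceil(5.0)
N_min = 5 stations

5


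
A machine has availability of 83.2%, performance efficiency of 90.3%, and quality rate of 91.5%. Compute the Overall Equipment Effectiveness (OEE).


Formula: OEE = Availability * Performance * Quality / 10000
A * P = 83.2% * 90.3% / 100 = 75.13%
OEE = 75.13% * 91.5% / 100 = 68.7%

68.7%


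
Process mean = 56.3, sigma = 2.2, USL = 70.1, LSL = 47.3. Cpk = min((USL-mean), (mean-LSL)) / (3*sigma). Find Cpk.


Cpu = (70.1 - 56.3) / (3 * 2.2) = 2.09
Cpl = (56.3 - 47.3) / (3 * 2.2) = 1.36
Cpk = min(2.09, 1.36) = 1.36

1.36


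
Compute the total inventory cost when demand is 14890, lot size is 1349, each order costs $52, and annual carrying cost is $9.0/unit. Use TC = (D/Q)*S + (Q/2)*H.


TC = 14890/1349 * 52 + 1349/2 * 9.0

$6644.47


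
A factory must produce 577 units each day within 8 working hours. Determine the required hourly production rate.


Formula: Production Rate = Daily Demand / Available Hours
Rate = 577 units/day / 8 hours/day
Rate = 72.1 units/hour

72.1 units/hour


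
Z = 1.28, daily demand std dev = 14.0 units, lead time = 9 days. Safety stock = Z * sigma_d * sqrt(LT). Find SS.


Formula: SS = z * sigma_d * sqrt(LT)
sqrt(LT) = sqrt(9) = 3.0
SS = 1.28 * 14.0 * 3.0
SS = 53.8 units

53.8 units


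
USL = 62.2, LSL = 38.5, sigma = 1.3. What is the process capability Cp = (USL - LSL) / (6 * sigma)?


Cp = (62.2 - 38.5) / (6 * 1.3)

3.04


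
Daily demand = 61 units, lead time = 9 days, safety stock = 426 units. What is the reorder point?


Formula: ROP = (Daily Demand * Lead Time) + Safety Stock
Demand during lead time = 61 * 9 = 549 units
ROP = 549 + 426 = 975 units

975 units


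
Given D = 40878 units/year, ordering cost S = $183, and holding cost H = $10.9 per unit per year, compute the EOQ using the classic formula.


Formula: EOQ = sqrt(2 * D * S / H)
Numerator: 2 * 40878 * 183 = 14961348
2DS/H = 14961348 / 10.9 = 1372600.7
EOQ = sqrt(1372600.7) = 1171.6 units

1171.6 units


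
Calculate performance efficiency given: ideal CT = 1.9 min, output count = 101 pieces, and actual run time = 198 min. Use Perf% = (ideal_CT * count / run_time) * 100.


Formula: Performance = (Ideal CT * Total Count) / Run Time * 100
Ideal output time = 1.9 * 101 = 191.9 min
Performance = 191.9 / 198 * 100 = 96.9%

96.9%


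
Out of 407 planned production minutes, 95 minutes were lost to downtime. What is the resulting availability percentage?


Formula: Availability = (Planned Time - Downtime) / Planned Time * 100
Uptime = 407 - 95 = 312 min
Availability = 312 / 407 * 100 = 76.7%

76.7%


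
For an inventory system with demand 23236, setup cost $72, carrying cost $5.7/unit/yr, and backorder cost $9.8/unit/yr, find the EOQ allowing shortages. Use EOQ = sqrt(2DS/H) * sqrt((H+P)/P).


Formula: EOQ* = sqrt(2DS/H) * sqrt((H+P)/P)
Base EOQ = sqrt(2*23236*72/5.7) = 766.17 units
Correction = sqrt((5.7+9.8)/9.8) = 1.25763
EOQ* = 766.17 * 1.25763 = 963.6 units

963.6 units
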